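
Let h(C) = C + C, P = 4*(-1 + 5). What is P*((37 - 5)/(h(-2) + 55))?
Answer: 512/51 ≈ 10.039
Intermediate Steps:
P = 16 (P = 4*4 = 16)
h(C) = 2*C
P*((37 - 5)/(h(-2) + 55)) = 16*((37 - 5)/(2*(-2) + 55)) = 16*(32/(-4 + 55)) = 16*(32/51) = 512/51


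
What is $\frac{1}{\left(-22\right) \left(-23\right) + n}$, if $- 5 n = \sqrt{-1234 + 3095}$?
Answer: $\frac{12650}{6399039} + \frac{5 \sqrt{1861}}{6399039} \approx 0.0020106$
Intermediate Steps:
$n = - \frac{\sqrt{1861}}{5}$ ($n = - \frac{\sqrt{-1234 + 3095}}{5} = - \frac{\sqrt{1861}}{5} \approx -8.6279$)
$\frac{1}{\left(-22\right) \left(-23\right) + n} = \frac{1}{\left(-22\right) \left(-23\right) - \frac{\sqrt{1861}}{5}} = \frac{1}{506 - \frac{\sqrt{1861}}{5}}$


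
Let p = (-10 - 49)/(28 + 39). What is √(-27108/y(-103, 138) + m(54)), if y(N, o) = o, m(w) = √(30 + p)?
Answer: √(-466469946 + 35443*√130717)/1541 ≈ 13.822*I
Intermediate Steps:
p = -59/67 ≈ -0.88060
m(w) = √130717/67 (m(w) = √(30 - 59/67) = √(1951/67) = √130717/67)
√(-27108/y(-103, 138) + m(54)) = √(-27108/138 + √130717/67) = √(-27108*1/138 + √130717/67) = √(-4518/23 + √130717/67)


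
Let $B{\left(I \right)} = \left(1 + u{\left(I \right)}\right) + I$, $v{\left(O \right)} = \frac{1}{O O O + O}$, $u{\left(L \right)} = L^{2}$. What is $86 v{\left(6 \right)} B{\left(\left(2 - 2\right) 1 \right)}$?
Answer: $\frac{43}{111} \approx 0.38739$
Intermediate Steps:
$v{\left(O \right)} = \frac{1}{O + O^{3}}$ ($v{\left(O \right)} = \frac{1}{O^{2} O + O} = \frac{1}{O^{3} + O} = \frac{1}{O + O^{3}}$)
$B{\left(I \right)} = 1 + I + I^{2}$ ($B{\left(I \right)} = \left(1 + I^{2}\right) + I = 1 + I + I^{2}$)
$86 v{\left(6 \right)} B{\left(\left(2 - 2\right) 1 \right)} = \frac{86}{6 + 6^{3}} \left(1 + \left(2 - 2\right) 1 + \left(\left(2 - 2\right) 1\right)^{2}\right) = \frac{86}{6 + 216} \left(1 + 0 \cdot 1 + \left(0 \cdot 1\right)^{2}\right) = \frac{86}{222} \left(1 + 0 + 0^{2}\right) = 86 \cdot \frac{1}{222} \left(1 + 0 + 0\right) = \frac{43}{111} \cdot 1 = \frac{43}{111}$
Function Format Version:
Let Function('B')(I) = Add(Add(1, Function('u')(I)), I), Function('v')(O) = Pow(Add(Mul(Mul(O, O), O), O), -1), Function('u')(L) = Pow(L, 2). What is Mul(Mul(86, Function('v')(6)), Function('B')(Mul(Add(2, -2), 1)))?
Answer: Rational(43, 111) ≈ 0.38739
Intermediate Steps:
Function('v')(O) = Pow(Add(O, Pow(O, 3)), -1) (Function('v')(O) = Pow(Add(Mul(Pow(O, 2), O), O), -1) = Pow(Add(Pow(O, 3), O), -1) = Pow(Add(O, Pow(O, 3)), -1))
Function('B')(I) = Add(1, I, Pow(I, 2)) (Function('B')(I) = Add(Add(1, Pow(I, 2)), I) = Add(1, I, Pow(I, 2)))
Mul(Mul(86, Function('v')(6)), Function('B')(Mul(Add(2, -2), 1))) = Mul(Mul(86, Pow(Add(6, Pow(6, 3)), -1)), Add(1, Mul(Add(2, -2), 1), Pow(Mul(Add(2, -2), 1), 2))) = Mul(Mul(86, Pow(Add(6, 216), -1)), Add(1, Mul(0, 1), Pow(Mul(0, 1), 2))) = Mul(Mul(86, Pow(222, -1)), Add(1, 0, Pow(0, 2))) = Mul(Mul(86, Rational(1, 222)), Add(1, 0, 0)) = Mul(Rational(43, 111), 1) = Rational(43, 111)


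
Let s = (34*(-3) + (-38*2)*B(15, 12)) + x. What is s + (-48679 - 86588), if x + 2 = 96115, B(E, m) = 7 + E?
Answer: -40928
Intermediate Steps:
x = 96113 (x = -2 + 96115 = 96113)
s = 94339 (s = (34*(-3) + (-38*2)*(7 + 15)) + 96113 = (-102 - 76*22) + 96113 = (-102 - 1672) + 96113 = -1774 + 96113 = 94339)
s + (-48679 - 86588) = 94339 + (-48679 - 86588) = 94339 - 135267 = -40928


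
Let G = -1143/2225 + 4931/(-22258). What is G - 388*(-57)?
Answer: 1095237477431/49524050 ≈ 22115.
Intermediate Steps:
G = -36412369/49524050 (G = -1143*1/2225 + 4931*(-1/22258) = -1143/2225 - 4931/22258 = -36412369/49524050 ≈ -0.73525)
G - 388*(-57) = -36412369/49524050 - 388*(-57) = -36412369/49524050 + 22116 = 1095237477431/49524050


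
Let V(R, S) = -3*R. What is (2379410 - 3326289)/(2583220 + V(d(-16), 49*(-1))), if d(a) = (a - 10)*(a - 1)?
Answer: -946879/2581894 ≈ -0.36674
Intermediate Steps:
d(a) = (-1 + a)*(-10 + a) (d(a) = (-10 + a)*(-1 + a) = (-1 + a)*(-10 + a))
(2379410 - 3326289)/(2583220 + V(d(-16), 49*(-1))) = (2379410 - 3326289)/(2583220 - 3*(10 + (-16)**2 - 11*(-16))) = -946879/(2583220 - 3*(10 + 256 + 176)) = -946879/(2583220 - 3*442) = -946879/(2583220 - 1326) = -946879/2581894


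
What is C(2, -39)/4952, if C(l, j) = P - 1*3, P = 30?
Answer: 27/4952 ≈ 0.0054523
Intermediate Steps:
C(l, j) = 27 (C(l, j) = 30 - 1*3 = 30 - 3 = 27)
C(2, -39)/4952 = 27/4952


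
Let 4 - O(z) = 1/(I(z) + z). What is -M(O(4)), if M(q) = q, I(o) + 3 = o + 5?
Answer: -39/10 ≈ -3.9000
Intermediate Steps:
I(o) = 2 + o (I(o) = -3 + (o + 5) = -3 + (5 + o) = 2 + o)
O(z) = 4 - 1/(2 + 2*z) (O(z) = 4 - 1/((2 + z) + z) = 4 - 1/(2 + 2*z))
-M(O(4)) = -(7 + 8*4)/(2*(1 + 4)) = -(7 + 32)/(2*5) = -39/(2*5) = -1*39/10 = -39/10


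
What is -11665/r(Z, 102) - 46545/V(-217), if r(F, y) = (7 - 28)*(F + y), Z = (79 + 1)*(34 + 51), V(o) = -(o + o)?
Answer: -240759385/2246601 ≈ -107.17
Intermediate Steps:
V(o) = -2*o
Z = 6800 (Z = 80*85 = 6800)
r(F, y) = -21*F - 21*y (r(F, y) = -21*(F + y) = -21*F - 21*y)
-11665/r(Z, 102) - 46545/V(-217) = -11665/(-21*6800 - 21*102) - 46545/((-2*(-217))) = -11665/(-142800 - 2142) - 46545/434 = -11665/(-144942) - 46545*1/434 = -11665*(-1/144942) - 46545/434 = 11665/144942 - 46545/434 = -240759385/2246601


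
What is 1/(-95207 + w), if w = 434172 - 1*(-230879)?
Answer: 1/569844 ≈ 1.7549e-6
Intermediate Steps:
w = 665051 (w = 434172 + 230879 = 665051)
1/(-95207 + w) = 1/(-95207 + 665051) = 1/569844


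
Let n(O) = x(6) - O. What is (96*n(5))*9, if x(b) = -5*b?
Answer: -30240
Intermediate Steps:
n(O) = -30 - O (n(O) = -5*6 - O = -30 - O)
(96*n(5))*9 = (96*(-30 - 1*5))*9 = (96*(-30 - 5))*9 = (96*(-35))*9 = -3360*9 = -30240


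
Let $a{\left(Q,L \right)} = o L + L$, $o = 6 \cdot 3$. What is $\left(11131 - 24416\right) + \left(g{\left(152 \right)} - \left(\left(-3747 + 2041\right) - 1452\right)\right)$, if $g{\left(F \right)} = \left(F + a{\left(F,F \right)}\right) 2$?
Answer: $-4047$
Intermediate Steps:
$o = 18$
$a{\left(Q,L \right)} = 19 L$ ($a{\left(Q,L \right)} = 18 L + L = 19 L$)
$g{\left(F \right)} = 40 F$ ($g{\left(F \right)} = \left(F + 19 F\right) 2 = 20 F 2 = 40 F$)
$\left(11131 - 24416\right) + \left(g{\left(152 \right)} - \left(\left(-3747 + 2041\right) - 1452\right)\right) = \left(11131 - 24416\right) + \left(40 \cdot 152 - \left(\left(-3747 + 2041\right) - 1452\right)\right) = -13285 + \left(6080 - \left(-1706 - 1452\right)\right) = -13285 + \left(6080 - -3158\right) = -13285 + \left(6080 + 3158\right) = -13285 + 9238 = -4047$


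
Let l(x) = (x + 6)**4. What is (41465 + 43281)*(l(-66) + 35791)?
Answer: 1101341304086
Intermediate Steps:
l(x) = (6 + x)**4
(41465 + 43281)*(l(-66) + 35791) = (41465 + 43281)*((6 - 66)**4 + 35791) = 84746*((-60)**4 + 35791) = 84746*(12960000 + 35791) = 84746*12995791 = 1101341304086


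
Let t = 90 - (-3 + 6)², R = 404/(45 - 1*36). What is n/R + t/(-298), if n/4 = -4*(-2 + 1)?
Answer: 2547/30098 ≈ 0.084624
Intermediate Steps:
n = 16 (n = 4*(-4*(-2 + 1)) = 4*(-4*(-1)) = 4*4 = 16)
R = 404/9 (R = 404/(45 - 36) = 404/9 ≈ 44.889)
t = 81 (t = 90 - 1*3² = 90 - 1*9 = 90 - 9 = 81)
n/R + t/(-298) = 16/(404/9) + 81/(-298) = 16*(9/404) + 81*(-1/298) = 36/101 - 81/298 = 2547/30098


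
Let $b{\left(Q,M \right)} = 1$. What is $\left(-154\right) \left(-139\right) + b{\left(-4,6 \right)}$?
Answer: $21407$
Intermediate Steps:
$\left(-154\right) \left(-139\right) + b{\left(-4,6 \right)} = \left(-154\right) \left(-139\right) + 1 = 21406 + 1 = 21407$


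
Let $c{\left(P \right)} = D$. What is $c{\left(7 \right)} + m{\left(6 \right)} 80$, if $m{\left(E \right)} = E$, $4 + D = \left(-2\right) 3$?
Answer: $470$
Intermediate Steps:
$D = -10$ ($D = -4 - 6 = -10$)
$c{\left(P \right)} = -10$
$c{\left(7 \right)} + m{\left(6 \right)} 80 = -10 + 6 \cdot 80 = -10 + 480 = 470$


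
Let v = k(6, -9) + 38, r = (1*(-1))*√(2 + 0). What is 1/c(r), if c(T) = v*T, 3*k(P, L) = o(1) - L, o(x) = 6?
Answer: -√2/86 ≈ -0.016444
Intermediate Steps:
r = -√2 ≈ -1.4142
k(P, L) = 2 - L/3 (k(P, L) = (6 - L)/3 = 2 - L/3)
v = 43 (v = (2 - ⅓*(-9)) + 38 = (2 + 3) + 38 = 5 + 38 = 43)
c(T) = 43*T
1/c(r) = 1/(43*(-√2)) = 1/(-43*√2) = -√2/86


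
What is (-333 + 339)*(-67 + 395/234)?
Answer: -15283/39 ≈ -391.87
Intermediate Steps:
(-333 + 339)*(-67 + 395/234) = 6*(-67 + 395*(1/234)) = 6*(-67 + 395/234) = 6*(-15283/234) = -15283/39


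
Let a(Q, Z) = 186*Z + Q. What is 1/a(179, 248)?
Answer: 1/46307 ≈ 2.1595e-5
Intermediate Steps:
a(Q, Z) = Q + 186*Z
1/a(179, 248) = 1/(179 + 186*248) = 1/(179 + 46128) = 1/46307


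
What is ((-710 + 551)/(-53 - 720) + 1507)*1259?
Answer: 1466823130/773 ≈ 1.8976e+6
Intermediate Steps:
((-710 + 551)/(-53 - 720) + 1507)*1259 = (-159/(-773) + 1507)*1259 = (-159*(-1/773) + 1507)*1259 = (159/773 + 1507)*1259 = (1165070/773)*1259 = 1466823130/773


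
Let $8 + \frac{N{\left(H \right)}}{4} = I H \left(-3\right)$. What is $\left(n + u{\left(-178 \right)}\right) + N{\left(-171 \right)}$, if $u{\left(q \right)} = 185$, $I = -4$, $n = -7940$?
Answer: $-15995$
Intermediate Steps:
$N{\left(H \right)} = -32 + 48 H$ ($N{\left(H \right)} = -32 + 4 - 4 H \left(-3\right) = -32 + 4 \cdot 12 H = -32 + 48 H$)
$\left(n + u{\left(-178 \right)}\right) + N{\left(-171 \right)} = \left(-7940 + 185\right) + \left(-32 + 48 \left(-171\right)\right) = -7755 - 8240 = -15995$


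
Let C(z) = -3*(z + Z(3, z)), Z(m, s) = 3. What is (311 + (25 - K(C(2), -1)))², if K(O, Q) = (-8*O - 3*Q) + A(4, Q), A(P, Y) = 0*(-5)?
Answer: 45369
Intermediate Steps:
A(P, Y) = 0
C(z) = -9 - 3*z (C(z) = -3*(z + 3) = -3*(3 + z) = -9 - 3*z)
K(O, Q) = -8*O - 3*Q (K(O, Q) = (-8*O - 3*Q) + 0 = -8*O - 3*Q)
(311 + (25 - K(C(2), -1)))² = (311 + (25 - (-8*(-9 - 3*2) - 3*(-1))))² = (311 + (25 - (-8*(-9 - 6) + 3)))² = (311 + (25 - (-8*(-15) + 3)))² = (311 + (25 - (120 + 3)))² = (311 + (25 - 1*123))² = (311 + (25 - 123))² = (311 - 98)² = 213² = 45369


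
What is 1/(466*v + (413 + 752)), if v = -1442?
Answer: -1/670807 ≈ -1.4907e-6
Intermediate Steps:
1/(466*v + (413 + 752)) = 1/(466*(-1442) + (413 + 752)) = 1/(-671972 + 1165) = 1/(-670807) = -1/670807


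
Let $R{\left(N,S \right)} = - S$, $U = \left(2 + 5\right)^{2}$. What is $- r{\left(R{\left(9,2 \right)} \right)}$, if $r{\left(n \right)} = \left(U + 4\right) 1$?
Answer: $-53$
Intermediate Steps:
$U = 49$ ($U = 7^{2} = 49$)
$r{\left(n \right)} = 53$ ($r{\left(n \right)} = \left(49 + 4\right) 1 = 53 \cdot 1 = 53$)
$- r{\left(R{\left(9,2 \right)} \right)} = \left(-1\right) 53 = -53$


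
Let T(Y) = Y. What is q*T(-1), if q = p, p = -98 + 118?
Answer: -20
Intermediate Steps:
p = 20
q = 20
q*T(-1) = 20*(-1) = -20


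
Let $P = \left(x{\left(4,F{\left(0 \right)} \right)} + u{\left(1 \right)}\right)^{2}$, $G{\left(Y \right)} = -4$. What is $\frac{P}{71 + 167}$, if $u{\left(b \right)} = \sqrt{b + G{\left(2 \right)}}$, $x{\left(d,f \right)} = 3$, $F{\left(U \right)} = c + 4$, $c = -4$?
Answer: $\frac{\left(3 + i \sqrt{3}\right)^{2}}{238} \approx 0.02521 + 0.043665 i$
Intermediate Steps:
$F{\left(U \right)} = 0$ ($F{\left(U \right)} = -4 + 4 = 0$)
$u{\left(b \right)} = \sqrt{-4 + b}$ ($u{\left(b \right)} = \sqrt{b - 4} = \sqrt{-4 + b}$)
$P = \left(3 + i \sqrt{3}\right)^{2}$ ($P = \left(3 + \sqrt{-4 + 1}\right)^{2} = \left(3 + \sqrt{-3}\right)^{2} = \left(3 + i \sqrt{3}\right)^{2} \approx 6.0 + 10.392 i$)
$\frac{P}{71 + 167} = \frac{\left(3 + i \sqrt{3}\right)^{2}}{71 + 167} = \frac{\left(3 + i \sqrt{3}\right)^{2}}{238}$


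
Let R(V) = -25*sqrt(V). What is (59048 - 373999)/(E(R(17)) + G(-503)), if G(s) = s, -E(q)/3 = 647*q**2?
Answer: 314951/20623628 ≈ 0.015271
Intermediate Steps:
E(q) = -1941*q**2
(59048 - 373999)/(E(R(17)) + G(-503)) = (59048 - 373999)/(-1941*(-25*sqrt(17))**2 - 503) = -314951/(-1941*10625 - 503) = -314951/(-20623125 - 503) = -314951/(-20623628) = -314951*(-1/20623628) = 314951/20623628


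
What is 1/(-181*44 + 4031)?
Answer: -1/3933 ≈ -0.00025426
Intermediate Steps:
1/(-181*44 + 4031) = 1/(-7964 + 4031) = 1/(-3933) = -1/3933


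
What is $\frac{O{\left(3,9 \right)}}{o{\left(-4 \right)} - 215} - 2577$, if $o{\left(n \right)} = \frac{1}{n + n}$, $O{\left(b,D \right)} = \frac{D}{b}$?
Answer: $- \frac{4435041}{1721} \approx -2577.0$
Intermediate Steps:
$o{\left(n \right)} = \frac{1}{2 n}$
$\frac{O{\left(3,9 \right)}}{o{\left(-4 \right)} - 215} - 2577 = \frac{9 \cdot \frac{1}{3}}{\frac{1}{2 \left(-4\right)} - 215} - 2577 = \frac{9 \cdot \frac{1}{3}}{\frac{1}{2} \left(- \frac{1}{4}\right) - 215} - 2577 = \frac{1}{- \frac{1}{8} - 215} \cdot 3 - 2577 = \frac{1}{- \frac{1721}{8}} \cdot 3 - 2577 = \left(- \frac{8}{1721}\right) 3 - 2577 = - \frac{24}{1721} - 2577 = - \frac{4435041}{1721}$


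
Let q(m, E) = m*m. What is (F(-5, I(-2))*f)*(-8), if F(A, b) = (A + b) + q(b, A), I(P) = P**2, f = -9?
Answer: 1080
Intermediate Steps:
q(m, E) = m**2
F(A, b) = A + b + b**2 (F(A, b) = (A + b) + b**2 = A + b + b**2)
(F(-5, I(-2))*f)*(-8) = ((-5 + (-2)**2 + ((-2)**2)**2)*(-9))*(-8) = ((-5 + 4 + 4**2)*(-9))*(-8) = ((-5 + 4 + 16)*(-9))*(-8) = (15*(-9))*(-8) = -135*(-8) = 1080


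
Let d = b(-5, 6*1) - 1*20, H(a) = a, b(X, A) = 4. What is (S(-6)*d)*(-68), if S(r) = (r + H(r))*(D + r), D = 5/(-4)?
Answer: 94656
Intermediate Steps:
D = -5/4 (D = 5*(-1/4) = -5/4 ≈ -1.2500)
S(r) = 2*r*(-5/4 + r) (S(r) = (r + r)*(-5/4 + r) = (2*r)*(-5/4 + r) = 2*r*(-5/4 + r))
d = -16 (d = 4 - 1*20 = 4 - 20 = -16)
(S(-6)*d)*(-68) = (((1/2)*(-6)*(-5 + 4*(-6)))*(-16))*(-68) = (((1/2)*(-6)*(-5 - 24))*(-16))*(-68) = (((1/2)*(-6)*(-29))*(-16))*(-68) = (87*(-16))*(-68) = -1392*(-68) = 94656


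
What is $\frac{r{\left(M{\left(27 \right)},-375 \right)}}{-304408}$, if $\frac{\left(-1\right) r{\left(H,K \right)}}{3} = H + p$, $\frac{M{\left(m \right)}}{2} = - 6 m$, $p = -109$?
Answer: $- \frac{1299}{304408} \approx -0.0042673$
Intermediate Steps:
$M{\left(m \right)} = - 12 m$ ($M{\left(m \right)} = 2 \left(- 6 m\right) = - 12 m$)
$r{\left(H,K \right)} = 327 - 3 H$ ($r{\left(H,K \right)} = - 3 \left(H - 109\right) = - 3 \left(-109 + H\right) = 327 - 3 H$)
$\frac{r{\left(M{\left(27 \right)},-375 \right)}}{-304408} = \frac{327 - 3 \left(\left(-12\right) 27\right)}{-304408} = \left(327 - -972\right) \left(- \frac{1}{304408}\right) = \left(327 + 972\right) \left(- \frac{1}{304408}\right) = 1299 \left(- \frac{1}{304408}\right) = - \frac{1299}{304408}$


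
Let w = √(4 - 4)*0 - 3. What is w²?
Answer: 9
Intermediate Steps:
w = -3 (w = √0*0 - 3 = 0*0 - 3 = 0 - 3 = -3)
w² = (-3)² = 9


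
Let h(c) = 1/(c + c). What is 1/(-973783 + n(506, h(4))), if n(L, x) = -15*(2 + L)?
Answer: -1/981403 ≈ -1.0189e-6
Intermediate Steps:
h(c) = 1/(2*c)
n(L, x) = -30 - 15*L
1/(-973783 + n(506, h(4))) = 1/(-973783 + (-30 - 15*506)) = 1/(-973783 + (-30 - 7590)) = 1/(-973783 - 7620) = 1/(-981403) = -1/981403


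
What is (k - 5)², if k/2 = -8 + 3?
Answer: 225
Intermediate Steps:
k = -10 (k = 2*(-8 + 3) = 2*(-5) = -10)
(k - 5)² = (-10 - 5)² = (-15)² = 225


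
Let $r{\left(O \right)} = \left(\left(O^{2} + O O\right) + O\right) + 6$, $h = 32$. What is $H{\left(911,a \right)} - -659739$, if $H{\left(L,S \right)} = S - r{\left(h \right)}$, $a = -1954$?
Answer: $655699$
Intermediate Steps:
$r{\left(O \right)} = 6 + O + 2 O^{2}$ ($r{\left(O \right)} = \left(\left(O^{2} + O^{2}\right) + O\right) + 6 = \left(2 O^{2} + O\right) + 6 = \left(O + 2 O^{2}\right) + 6 = 6 + O + 2 O^{2}$)
$H{\left(L,S \right)} = -2086 + S$ ($H{\left(L,S \right)} = S - \left(6 + 32 + 2 \cdot 32^{2}\right) = S - \left(6 + 32 + 2 \cdot 1024\right) = S - \left(6 + 32 + 2048\right) = S - 2086 = -2086 + S$)
$H{\left(911,a \right)} - -659739 = \left(-2086 - 1954\right) - -659739 = -4040 + 659739 = 655699$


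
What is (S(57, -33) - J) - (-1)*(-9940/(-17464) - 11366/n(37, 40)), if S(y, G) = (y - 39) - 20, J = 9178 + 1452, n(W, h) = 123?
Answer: -5758893677/537018 ≈ -10724.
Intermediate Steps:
J = 10630
S(y, G) = -59 + y (S(y, G) = (-39 + y) - 20 = -59 + y)
(S(57, -33) - J) - (-1)*(-9940/(-17464) - 11366/n(37, 40)) = ((-59 + 57) - 1*10630) - (-1)*(-9940/(-17464) - 11366/123) = (-2 - 10630) - (-1)*(-9940*(-1/17464) - 11366*1/123) = -10632 - (-1)*(2485/4366 - 11366/123) = -10632 - (-1)*(-49318301)/537018 = -10632 - 1*49318301/537018 = -10632 - 49318301/537018 = -5758893677/537018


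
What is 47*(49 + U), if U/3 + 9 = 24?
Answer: 4418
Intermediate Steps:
U = 45 (U = -27 + 3*24 = -27 + 72 = 45)
47*(49 + U) = 47*(49 + 45) = 47*94 = 4418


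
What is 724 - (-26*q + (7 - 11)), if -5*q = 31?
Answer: 2834/5 ≈ 566.80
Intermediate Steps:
q = -31/5 (q = -1/5*31 = -31/5 ≈ -6.2000)
724 - (-26*q + (7 - 11)) = 724 - (-26*(-31/5) + (7 - 11)) = 724 - (806/5 - 4) = 724 - 1*786/5 = 724 - 786/5 = 2834/5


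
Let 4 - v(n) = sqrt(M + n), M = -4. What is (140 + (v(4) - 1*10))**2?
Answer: 17956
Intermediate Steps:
v(n) = 4 - sqrt(-4 + n)
(140 + (v(4) - 1*10))**2 = (140 + ((4 - sqrt(-4 + 4)) - 1*10))**2 = (140 + ((4 - sqrt(0)) - 10))**2 = (140 + ((4 - 1*0) - 10))**2 = (140 + ((4 + 0) - 10))**2 = (140 + (4 - 10))**2 = (140 - 6)**2 = 134**2 = 17956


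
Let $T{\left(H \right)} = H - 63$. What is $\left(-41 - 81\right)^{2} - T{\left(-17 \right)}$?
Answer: $14964$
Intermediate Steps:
$T{\left(H \right)} = -63 + H$
$\left(-41 - 81\right)^{2} - T{\left(-17 \right)} = \left(-41 - 81\right)^{2} - \left(-63 - 17\right) = \left(-122\right)^{2} - -80 = 14884 + 80 = 14964$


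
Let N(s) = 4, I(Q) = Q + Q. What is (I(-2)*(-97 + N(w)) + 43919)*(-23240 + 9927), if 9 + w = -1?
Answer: -589646083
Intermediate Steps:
w = -10 (w = -9 - 1 = -10)
I(Q) = 2*Q
(I(-2)*(-97 + N(w)) + 43919)*(-23240 + 9927) = ((2*(-2))*(-97 + 4) + 43919)*(-23240 + 9927) = (-4*(-93) + 43919)*(-13313) = (372 + 43919)*(-13313) = 44291*(-13313) = -589646083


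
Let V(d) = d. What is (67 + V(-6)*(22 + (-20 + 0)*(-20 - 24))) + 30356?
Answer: 25011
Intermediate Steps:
(67 + V(-6)*(22 + (-20 + 0)*(-20 - 24))) + 30356 = (67 - 6*(22 + (-20 + 0)*(-20 - 24))) + 30356 = (67 - 6*(22 - 20*(-44))) + 30356 = (67 - 6*(22 + 880)) + 30356 = (67 - 6*902) + 30356 = (67 - 5412) + 30356 = -5345 + 30356 = 25011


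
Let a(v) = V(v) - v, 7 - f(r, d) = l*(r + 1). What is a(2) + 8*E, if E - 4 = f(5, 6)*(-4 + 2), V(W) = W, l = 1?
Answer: 16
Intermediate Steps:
f(r, d) = 6 - r (f(r, d) = 7 - (r + 1) = 7 - (1 + r) = 7 + (-1 - r) = 6 - r)
E = 2 (E = 4 + (6 - 1*5)*(-4 + 2) = 4 + (6 - 5)*(-2) = 4 + 1*(-2) = 4 - 2 = 2)
a(v) = 0 (a(v) = v - v = 0)
a(2) + 8*E = 0 + 8*2 = 0 + 16 = 16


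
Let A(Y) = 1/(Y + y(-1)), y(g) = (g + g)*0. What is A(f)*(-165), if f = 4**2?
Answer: -165/16 ≈ -10.313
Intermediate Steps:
f = 16
y(g) = 0 (y(g) = (2*g)*0 = 0)
A(Y) = 1/Y (A(Y) = 1/(Y + 0) = 1/Y)
A(f)*(-165) = -165/16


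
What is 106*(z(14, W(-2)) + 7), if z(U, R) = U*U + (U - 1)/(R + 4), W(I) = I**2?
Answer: 86761/4 ≈ 21690.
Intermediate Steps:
z(U, R) = U**2 + (-1 + U)/(4 + R)
106*(z(14, W(-2)) + 7) = 106*((-1 + 14 + 4*14**2 + (-2)**2*14**2)/(4 + (-2)**2) + 7) = 106*((-1 + 14 + 4*196 + 4*196)/(4 + 4) + 7) = 106*((-1 + 14 + 784 + 784)/8 + 7) = 106*((1/8)*1581 + 7) = 106*(1581/8 + 7) = 106*(1637/8) = 86761/4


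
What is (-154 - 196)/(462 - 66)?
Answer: -175/198 ≈ -0.88384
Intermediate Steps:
(-154 - 196)/(462 - 66) = -350/396 = -350*1/396 = -175/198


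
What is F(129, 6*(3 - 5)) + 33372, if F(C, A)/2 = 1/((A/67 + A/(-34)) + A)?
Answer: 224759281/6735 ≈ 33372.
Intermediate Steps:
F(C, A) = 4556/(2245*A) (F(C, A) = 2/((A/67 + A/(-34)) + A) = 2/((A*(1/67) + A*(-1/34)) + A) = 2/((A/67 - A/34) + A) = 2/(-33*A/2278 + A) = 2/((2245*A/2278)) = 2*(2278/(2245*A)) = 4556/(2245*A))
F(129, 6*(3 - 5)) + 33372 = 4556/(2245*((6*(3 - 5)))) + 33372 = 4556/(2245*((6*(-2)))) + 33372 = (4556/2245)/(-12) + 33372 = (4556/2245)*(-1/12) + 33372 = -1139/6735 + 33372 = 224759281/6735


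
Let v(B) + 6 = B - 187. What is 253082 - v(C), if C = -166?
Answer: 253441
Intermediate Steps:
v(B) = -193 + B (v(B) = -6 + (B - 187) = -6 + (-187 + B) = -193 + B)
253082 - v(C) = 253082 - (-193 - 166) = 253082 - 1*(-359) = 253082 + 359 = 253441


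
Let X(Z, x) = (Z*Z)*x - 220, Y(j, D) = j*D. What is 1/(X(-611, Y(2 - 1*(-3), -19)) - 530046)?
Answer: -1/35995761 ≈ -2.7781e-8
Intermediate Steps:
Y(j, D) = D*j
X(Z, x) = -220 + x*Z² (X(Z, x) = Z²*x - 220 = x*Z² - 220 = -220 + x*Z²)
1/(X(-611, Y(2 - 1*(-3), -19)) - 530046) = 1/((-220 - 19*(2 - 1*(-3))*(-611)²) - 530046) = 1/((-220 - 19*(2 + 3)*373321) - 530046) = 1/((-220 - 19*5*373321) - 530046) = 1/((-220 - 95*373321) - 530046) = 1/((-220 - 35465495) - 530046) = 1/(-35465715 - 530046) = 1/(-35995761) = -1/35995761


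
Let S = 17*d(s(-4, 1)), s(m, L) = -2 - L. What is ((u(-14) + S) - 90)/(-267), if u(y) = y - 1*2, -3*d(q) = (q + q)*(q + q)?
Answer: 310/267 ≈ 1.1610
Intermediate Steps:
d(q) = -4*q²/3 (d(q) = -(q + q)*(q + q)/3 = -2*q*2*q/3 = -4*q²/3)
u(y) = -2 + y (u(y) = y - 2 = -2 + y)
S = -204 (S = 17*(-4*(-2 - 1*1)²/3) = 17*(-4*(-2 - 1)²/3) = 17*(-4/3*(-3)²) = 17*(-4/3*9) = 17*(-12) = -204)
((u(-14) + S) - 90)/(-267) = (((-2 - 14) - 204) - 90)/(-267) = ((-16 - 204) - 90)*(-1/267) = (-220 - 90)*(-1/267) = -310*(-1/267) = 310/267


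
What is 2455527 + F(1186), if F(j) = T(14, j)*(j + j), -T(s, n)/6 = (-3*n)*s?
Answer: 711379911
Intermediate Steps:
T(s, n) = 18*n*s (T(s, n) = -6*(-3*n)*s = -(-18)*n*s = 18*n*s)
F(j) = 504*j² (F(j) = (18*j*14)*(j + j) = (252*j)*(2*j) = 504*j²)
2455527 + F(1186) = 2455527 + 504*1186² = 2455527 + 504*1406596 = 2455527 + 708924384 = 711379911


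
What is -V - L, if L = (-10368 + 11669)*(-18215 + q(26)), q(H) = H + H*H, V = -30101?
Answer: 22814514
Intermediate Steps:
q(H) = H + H**2
L = -22784413 (L = (-10368 + 11669)*(-18215 + 26*(1 + 26)) = 1301*(-18215 + 26*27) = 1301*(-18215 + 702) = 1301*(-17513) = -22784413)
-V - L = -1*(-30101) - 1*(-22784413) = 30101 + 22784413 = 22814514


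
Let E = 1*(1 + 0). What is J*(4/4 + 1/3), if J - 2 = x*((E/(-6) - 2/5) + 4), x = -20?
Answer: -800/9 ≈ -88.889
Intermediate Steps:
E = 1 (E = 1*1 = 1)
J = -200/3 (J = 2 - 20*((1/(-6) - 2/5) + 4) = 2 - 20*((1*(-⅙) - 2*⅕) + 4) = 2 - 20*((-⅙ - ⅖) + 4) = 2 - 20*(-17/30 + 4) = 2 - 20*103/30 = 2 - 206/3 = -200/3 ≈ -66.667)
J*(4/4 + 1/3) = -200*(4/4 + 1/3)/3 = -200*(4*(¼) + 1*(⅓))/3 = -200*(1 + ⅓)/3 = -200/3*4/3 = -800/9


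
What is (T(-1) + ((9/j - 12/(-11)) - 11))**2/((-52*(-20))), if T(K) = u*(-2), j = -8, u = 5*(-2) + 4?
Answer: 1445/1610752 ≈ 0.00089710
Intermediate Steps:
u = -6 (u = -10 + 4 = -6)
T(K) = 12 (T(K) = -6*(-2) = 12)
(T(-1) + ((9/j - 12/(-11)) - 11))**2/((-52*(-20))) = (12 + ((9/(-8) - 12/(-11)) - 11))**2/((-52*(-20))) = (12 + ((9*(-1/8) - 12*(-1/11)) - 11))**2/1040 = (12 + ((-9/8 + 12/11) - 11))**2*(1/1040) = (12 + (-3/88 - 11))**2*(1/1040) = (12 - 971/88)**2*(1/1040) = (85/88)**2*(1/1040) = (7225/7744)*(1/1040) = 1445/1610752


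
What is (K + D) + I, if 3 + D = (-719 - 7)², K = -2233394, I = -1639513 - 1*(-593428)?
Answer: -2752406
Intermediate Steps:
I = -1046085 (I = -1639513 + 593428 = -1046085)
D = 527073 (D = -3 + (-719 - 7)² = -3 + (-726)² = -3 + 527076 = 527073)
(K + D) + I = (-2233394 + 527073) - 1046085 = -1706321 - 1046085 = -2752406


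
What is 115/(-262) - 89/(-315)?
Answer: -12907/82530 ≈ -0.15639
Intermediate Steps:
115/(-262) - 89/(-315) = 115*(-1/262) - 89*(-1/315) = -115/262 + 89/315 = -12907/82530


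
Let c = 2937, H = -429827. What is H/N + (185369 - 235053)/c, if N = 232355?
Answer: -12806727719/682426635 ≈ -18.766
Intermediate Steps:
H/N + (185369 - 235053)/c = -429827/232355 + (185369 - 235053)/2937 = -429827*1/232355 - 49684*1/2937 = -429827/232355 - 49684/2937 = -12806727719/682426635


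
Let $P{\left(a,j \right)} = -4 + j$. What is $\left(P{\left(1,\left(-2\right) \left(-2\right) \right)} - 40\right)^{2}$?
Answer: $1600$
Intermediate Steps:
$\left(P{\left(1,\left(-2\right) \left(-2\right) \right)} - 40\right)^{2} = \left(\left(-4 - -4\right) - 40\right)^{2} = \left(\left(-4 + 4\right) - 40\right)^{2} = \left(0 - 40\right)^{2} = \left(-40\right)^{2} = 1600$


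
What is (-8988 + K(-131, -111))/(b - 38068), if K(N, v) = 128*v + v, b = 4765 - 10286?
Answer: 23307/43589 ≈ 0.53470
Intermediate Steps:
b = -5521
K(N, v) = 129*v
(-8988 + K(-131, -111))/(b - 38068) = (-8988 + 129*(-111))/(-5521 - 38068) = (-8988 - 14319)/(-43589) = -23307*(-1/43589) = 23307/43589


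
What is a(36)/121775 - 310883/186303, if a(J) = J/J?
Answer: -37857591022/22687047825 ≈ -1.6687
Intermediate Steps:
a(J) = 1
a(36)/121775 - 310883/186303 = 1/121775 - 310883/186303 = -37857591022/22687047825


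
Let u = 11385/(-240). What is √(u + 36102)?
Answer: 3*√64097/4 ≈ 189.88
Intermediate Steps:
u = -759/16 (u = 11385*(-1/240) = -759/16 ≈ -47.438)
√(u + 36102) = √(-759/16 + 36102) = √(576873/16) = 3*√64097/4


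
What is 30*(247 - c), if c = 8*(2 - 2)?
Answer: 7410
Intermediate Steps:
c = 0 (c = 8*0 = 0)
30*(247 - c) = 30*(247 - 1*0) = 30*(247 + 0) = 30*247 = 7410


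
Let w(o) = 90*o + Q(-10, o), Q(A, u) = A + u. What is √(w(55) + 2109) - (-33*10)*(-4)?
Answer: -1320 + 8*√111 ≈ -1235.7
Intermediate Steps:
w(o) = -10 + 91*o (w(o) = 90*o + (-10 + o) = -10 + 91*o)
√(w(55) + 2109) - (-33*10)*(-4) = √((-10 + 91*55) + 2109) - (-33*10)*(-4) = √((-10 + 5005) + 2109) - (-330)*(-4) = √(4995 + 2109) - 1*1320 = √7104 - 1320 = 8*√111 - 1320 = -1320 + 8*√111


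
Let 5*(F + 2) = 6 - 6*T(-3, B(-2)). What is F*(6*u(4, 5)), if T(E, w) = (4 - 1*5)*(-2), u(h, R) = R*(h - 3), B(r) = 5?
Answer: -96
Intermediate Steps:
u(h, R) = R*(-3 + h)
T(E, w) = 2 (T(E, w) = (4 - 5)*(-2) = -1*(-2) = 2)
F = -16/5 (F = -2 + (6 - 6*2)/5 = -2 + (6 - 12)/5 = -2 + (⅕)*(-6) = -2 - 6/5 = -16/5 ≈ -3.2000)
F*(6*u(4, 5)) = -96*5*(-3 + 4)/5 = -96*5*1/5 = -96*5/5 = -16/5*30 = -96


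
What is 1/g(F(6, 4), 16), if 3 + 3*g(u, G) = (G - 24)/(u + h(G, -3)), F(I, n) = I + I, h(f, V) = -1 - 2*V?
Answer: -51/59 ≈ -0.86441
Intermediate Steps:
F(I, n) = 2*I
g(u, G) = -1 + (-24 + G)/(3*(5 + u)) (g(u, G) = -1 + ((G - 24)/(u + (-1 - 2*(-3))))/3 = -1 + ((-24 + G)/(u + (-1 + 6)))/3 = -1 + ((-24 + G)/(u + 5))/3 = -1 + ((-24 + G)/(5 + u))/3 = -1 + (-24 + G)/(3*(5 + u)))
1/g(F(6, 4), 16) = 1/((-13 - 2*6 + (⅓)*16)/(5 + 2*6)) = 1/((-13 - 1*12 + 16/3)/(5 + 12)) = 1/((-13 - 12 + 16/3)/17) = 1/((1/17)*(-59/3)) = 1/(-59/51) = -51/59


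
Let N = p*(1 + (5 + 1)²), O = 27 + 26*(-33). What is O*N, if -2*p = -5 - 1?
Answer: -92241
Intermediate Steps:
p = 3 (p = -(-5 - 1)/2 = -½*(-6) = 3)
O = -831 (O = 27 - 858 = -831)
N = 111 (N = 3*(1 + (5 + 1)²) = 3*(1 + 6²) = 3*(1 + 36) = 3*37 = 111)
O*N = -831*111 = -92241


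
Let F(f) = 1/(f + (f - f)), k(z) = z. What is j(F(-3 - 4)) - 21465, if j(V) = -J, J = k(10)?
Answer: -21475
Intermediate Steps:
J = 10
F(f) = 1/f (F(f) = 1/(f + 0) = 1/f)
j(V) = -10 (j(V) = -1*10 = -10)
j(F(-3 - 4)) - 21465 = -10 - 21465 = -21475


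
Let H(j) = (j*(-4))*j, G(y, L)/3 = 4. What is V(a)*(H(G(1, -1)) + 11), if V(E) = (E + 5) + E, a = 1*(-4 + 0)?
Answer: 1695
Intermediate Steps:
G(y, L) = 12 (G(y, L) = 3*4 = 12)
a = -4 (a = 1*(-4) = -4)
H(j) = -4*j² (H(j) = (-4*j)*j = -4*j²)
V(E) = 5 + 2*E (V(E) = (5 + E) + E = 5 + 2*E)
V(a)*(H(G(1, -1)) + 11) = (5 + 2*(-4))*(-4*12² + 11) = (5 - 8)*(-4*144 + 11) = -3*(-576 + 11) = -3*(-565) = 1695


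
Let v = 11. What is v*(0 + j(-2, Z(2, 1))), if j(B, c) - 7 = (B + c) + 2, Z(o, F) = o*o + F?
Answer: 132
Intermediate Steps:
Z(o, F) = F + o**2 (Z(o, F) = o**2 + F = F + o**2)
j(B, c) = 9 + B + c (j(B, c) = 7 + ((B + c) + 2) = 7 + (2 + B + c) = 9 + B + c)
v*(0 + j(-2, Z(2, 1))) = 11*(0 + (9 - 2 + (1 + 2**2))) = 11*(0 + (9 - 2 + (1 + 4))) = 11*(0 + (9 - 2 + 5)) = 11*(0 + 12) = 11*12 = 132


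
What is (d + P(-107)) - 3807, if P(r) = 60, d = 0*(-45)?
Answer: -3747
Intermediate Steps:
d = 0
(d + P(-107)) - 3807 = (0 + 60) - 3807 = 60 - 3807 = -3747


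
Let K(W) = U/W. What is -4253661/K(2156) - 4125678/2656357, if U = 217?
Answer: -3480166717172934/82347067 ≈ -4.2262e+7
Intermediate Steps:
K(W) = 217/W
-4253661/K(2156) - 4125678/2656357 = -4253661/(217/2156) - 4125678/2656357 = -4253661/(217*(1/2156)) - 4125678*1/2656357 = -4253661/31/308 - 4125678/2656357 = -4253661*308/31 - 4125678/2656357 = -1310127588/31 - 4125678/2656357 = -3480166717172934/82347067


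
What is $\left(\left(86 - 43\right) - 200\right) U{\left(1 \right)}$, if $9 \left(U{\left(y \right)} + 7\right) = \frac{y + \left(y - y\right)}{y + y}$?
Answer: $\frac{19625}{18} \approx 1090.3$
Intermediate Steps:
$U{\left(y \right)} = - \frac{125}{18}$ ($U{\left(y \right)} = -7 + \frac{\left(y + \left(y - y\right)\right) \frac{1}{y + y}}{9} = -7 + \frac{\left(y + 0\right) \frac{1}{2 y}}{9} = -7 + \frac{y \frac{1}{2 y}}{9} = -7 + \frac{1}{9} \cdot \frac{1}{2} = -7 + \frac{1}{18} = - \frac{125}{18}$)
$\left(\left(86 - 43\right) - 200\right) U{\left(1 \right)} = \left(\left(86 - 43\right) - 200\right) \left(- \frac{125}{18}\right) = \left(43 - 200\right) \left(- \frac{125}{18}\right) = \left(-157\right) \left(- \frac{125}{18}\right) = \frac{19625}{18}$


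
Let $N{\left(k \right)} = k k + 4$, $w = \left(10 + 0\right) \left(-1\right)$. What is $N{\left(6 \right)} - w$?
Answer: $50$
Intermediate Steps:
$w = -10$ ($w = 10 \left(-1\right) = -10$)
$N{\left(k \right)} = 4 + k^{2}$ ($N{\left(k \right)} = k^{2} + 4 = 4 + k^{2}$)
$N{\left(6 \right)} - w = \left(4 + 6^{2}\right) - -10 = \left(4 + 36\right) + 10 = 40 + 10 = 50$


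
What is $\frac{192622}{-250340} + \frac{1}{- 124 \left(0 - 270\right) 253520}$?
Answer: $- \frac{81747328270043}{106242413443200} \approx -0.76944$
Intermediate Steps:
$\frac{192622}{-250340} + \frac{1}{- 124 \left(0 - 270\right) 253520} = 192622 \left(- \frac{1}{250340}\right) + \frac{1}{\left(-124\right) \left(-270\right)} \frac{1}{253520} = - \frac{96311}{125170} + \frac{1}{33480} \cdot \frac{1}{253520} = - \frac{96311}{125170} + \frac{1}{8487849600} = - \frac{81747328270043}{106242413443200}$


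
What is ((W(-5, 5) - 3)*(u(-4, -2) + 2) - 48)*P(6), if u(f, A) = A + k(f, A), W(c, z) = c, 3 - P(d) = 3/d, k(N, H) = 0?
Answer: -120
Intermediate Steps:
P(d) = 3 - 3/d
u(f, A) = A (u(f, A) = A + 0 = A)
((W(-5, 5) - 3)*(u(-4, -2) + 2) - 48)*P(6) = ((-5 - 3)*(-2 + 2) - 48)*(3 - 3/6) = (-8*0 - 48)*(3 - 3*⅙) = (0 - 48)*(3 - ½) = -48*5/2 = -120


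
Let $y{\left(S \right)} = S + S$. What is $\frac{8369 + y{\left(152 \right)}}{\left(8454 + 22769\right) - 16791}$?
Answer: $\frac{8673}{14432} \approx 0.60096$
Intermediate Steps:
$y{\left(S \right)} = 2 S$
$\frac{8369 + y{\left(152 \right)}}{\left(8454 + 22769\right) - 16791} = \frac{8369 + 2 \cdot 152}{\left(8454 + 22769\right) - 16791} = \frac{8369 + 304}{31223 - 16791} = \frac{8673}{14432}$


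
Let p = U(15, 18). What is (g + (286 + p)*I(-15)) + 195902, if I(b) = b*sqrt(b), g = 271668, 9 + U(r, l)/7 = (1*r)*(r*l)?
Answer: 467570 - 428595*I*sqrt(15) ≈ 4.6757e+5 - 1.6599e+6*I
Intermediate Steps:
U(r, l) = -63 + 7*l*r**2 (U(r, l) = -63 + 7*((1*r)*(r*l)) = -63 + 7*(r*(l*r)) = -63 + 7*(l*r**2) = -63 + 7*l*r**2)
p = 28287 (p = -63 + 7*18*15**2 = -63 + 7*18*225 = -63 + 28350 = 28287)
I(b) = b**(3/2)
(g + (286 + p)*I(-15)) + 195902 = (271668 + (286 + 28287)*(-15)**(3/2)) + 195902 = (271668 + 28573*(-15*I*sqrt(15))) + 195902 = (271668 - 428595*I*sqrt(15)) + 195902 = 467570 - 428595*I*sqrt(15)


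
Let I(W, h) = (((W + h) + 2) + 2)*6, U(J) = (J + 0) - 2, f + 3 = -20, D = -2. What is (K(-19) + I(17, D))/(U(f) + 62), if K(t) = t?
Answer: 95/37 ≈ 2.5676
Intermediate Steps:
f = -23 (f = -3 - 20 = -23)
U(J) = -2 + J (U(J) = J - 2 = -2 + J)
I(W, h) = 24 + 6*W + 6*h (I(W, h) = ((2 + W + h) + 2)*6 = (4 + W + h)*6 = 24 + 6*W + 6*h)
(K(-19) + I(17, D))/(U(f) + 62) = (-19 + (24 + 6*17 + 6*(-2)))/((-2 - 23) + 62) = (-19 + (24 + 102 - 12))/(-25 + 62) = (-19 + 114)/37 = 95*(1/37) = 95/37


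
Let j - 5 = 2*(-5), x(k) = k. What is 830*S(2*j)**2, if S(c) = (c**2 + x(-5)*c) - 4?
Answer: 17692280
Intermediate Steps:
j = -5 (j = 5 + 2*(-5) = 5 - 10 = -5)
S(c) = -4 + c**2 - 5*c (S(c) = (c**2 - 5*c) - 4 = -4 + c**2 - 5*c)
830*S(2*j)**2 = 830*(-4 + (2*(-5))**2 - 10*(-5))**2 = 830*(-4 + (-10)**2 - 5*(-10))**2 = 830*(-4 + 100 + 50)**2 = 830*146**2 = 830*21316 = 17692280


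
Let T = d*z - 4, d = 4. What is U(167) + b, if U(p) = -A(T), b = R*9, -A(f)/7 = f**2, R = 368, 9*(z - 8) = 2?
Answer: 741472/81 ≈ 9154.0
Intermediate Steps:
z = 74/9 (z = 8 + (1/9)*2 = 8 + 2/9 = 74/9 ≈ 8.2222)
T = 260/9 (T = 4*(74/9) - 4 = 296/9 - 4 = 260/9 ≈ 28.889)
A(f) = -7*f**2
b = 3312 (b = 368*9 = 3312)
U(p) = 473200/81 (U(p) = -(-7)*(260/9)**2 = -(-7)*67600/81 = -1*(-473200/81) = 473200/81)
U(167) + b = 473200/81 + 3312 = 741472/81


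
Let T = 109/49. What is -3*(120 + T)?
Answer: -17967/49 ≈ -366.67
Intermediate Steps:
T = 109/49 (T = 109*(1/49) = 109/49 ≈ 2.2245)
-3*(120 + T) = -3*(120 + 109/49) = -3*5989/49 = -17967/49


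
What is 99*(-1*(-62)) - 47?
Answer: 6091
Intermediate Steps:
99*(-1*(-62)) - 47 = 99*62 - 47 = 6138 - 47 = 6091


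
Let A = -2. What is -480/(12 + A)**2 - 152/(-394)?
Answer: -4348/985 ≈ -4.4142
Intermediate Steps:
-480/(12 + A)**2 - 152/(-394) = -480/(12 - 2)**2 - 152/(-394) = -480/(10**2) - 152*(-1/394) = -480/100 + 76/197 = -480*1/100 + 76/197 = -24/5 + 76/197 = -4348/985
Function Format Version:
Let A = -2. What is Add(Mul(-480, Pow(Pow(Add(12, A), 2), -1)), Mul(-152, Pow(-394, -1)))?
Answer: Rational(-4348, 985) ≈ -4.4142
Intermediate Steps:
Add(Mul(-480, Pow(Pow(Add(12, A), 2), -1)), Mul(-152, Pow(-394, -1))) = Add(Mul(-480, Pow(Pow(Add(12, -2), 2), -1)), Mul(-152, Pow(-394, -1))) = Add(Mul(-480, Pow(Pow(10, 2), -1)), Mul(-152, Rational(-1, 394))) = Add(Mul(-480, Pow(100, -1)), Rational(76, 197)) = Add(Mul(-480, Rational(1, 100)), Rational(76, 197)) = Add(Rational(-24, 5), Rational(76, 197)) = Rational(-4348, 985)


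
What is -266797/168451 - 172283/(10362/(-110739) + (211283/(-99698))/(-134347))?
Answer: 14348595990431632840472809/7791787972906705395 ≈ 1.8415e+6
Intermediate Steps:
-266797/168451 - 172283/(10362/(-110739) + (211283/(-99698))/(-134347)) = -266797*1/168451 - 172283/(10362*(-1/110739) + (211283*(-1/99698))*(-1/134347)) = -266797/168451 - 172283/(-3454/36913 - 211283/99698*(-1/134347)) = -266797/168451 - 172283/(-3454/36913 + 211283/13394127206) = -266797/168451 - 172283/(-46255516280145/494417417555078) = -266797/168451 - 172283*(-494417417555078/46255516280145) = -266797/168451 + 85179715948641503074/46255516280145 = 14348595990431632840472809/7791787972906705395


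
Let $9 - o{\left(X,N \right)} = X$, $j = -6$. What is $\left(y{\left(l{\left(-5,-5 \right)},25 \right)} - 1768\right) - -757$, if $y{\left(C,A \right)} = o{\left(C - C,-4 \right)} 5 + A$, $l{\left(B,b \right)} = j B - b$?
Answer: $-941$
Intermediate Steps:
$o{\left(X,N \right)} = 9 - X$
$l{\left(B,b \right)} = - b - 6 B$ ($l{\left(B,b \right)} = - 6 B - b = - b - 6 B$)
$y{\left(C,A \right)} = 45 + A$ ($y{\left(C,A \right)} = \left(9 - \left(C - C\right)\right) 5 + A = \left(9 - 0\right) 5 + A = \left(9 + 0\right) 5 + A = 9 \cdot 5 + A = 45 + A$)
$\left(y{\left(l{\left(-5,-5 \right)},25 \right)} - 1768\right) - -757 = \left(\left(45 + 25\right) - 1768\right) - -757 = \left(70 - 1768\right) + 757 = -1698 + 757 = -941$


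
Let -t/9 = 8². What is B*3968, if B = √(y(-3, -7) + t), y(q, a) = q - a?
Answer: 7936*I*√143 ≈ 94901.0*I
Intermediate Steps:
t = -576 (t = -9*8² = -9*64 = -576)
B = 2*I*√143 (B = √((-3 - 1*(-7)) - 576) = √((-3 + 7) - 576) = √(4 - 576) = √(-572) = 2*I*√143 ≈ 23.917*I)
B*3968 = (2*I*√143)*3968 = 7936*I*√143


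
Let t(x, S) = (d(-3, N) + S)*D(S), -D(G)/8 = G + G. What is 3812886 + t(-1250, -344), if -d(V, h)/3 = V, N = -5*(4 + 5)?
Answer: 1969046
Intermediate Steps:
N = -45 (N = -5*9 = -45)
d(V, h) = -3*V
D(G) = -16*G (D(G) = -8*(G + G) = -16*G)
t(x, S) = -16*S*(9 + S) (t(x, S) = (-3*(-3) + S)*(-16*S) = (9 + S)*(-16*S) = -16*S*(9 + S))
3812886 + t(-1250, -344) = 3812886 - 16*(-344)*(9 - 344) = 3812886 - 16*(-344)*(-335) = 3812886 - 1843840 = 1969046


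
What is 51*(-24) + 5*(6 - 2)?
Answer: -1204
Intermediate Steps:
51*(-24) + 5*(6 - 2) = -1224 + 5*4 = -1224 + 20 = -1204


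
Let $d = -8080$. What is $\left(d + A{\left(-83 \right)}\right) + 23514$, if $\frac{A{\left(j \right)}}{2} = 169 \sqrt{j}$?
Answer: $15434 + 338 i \sqrt{83} \approx 15434.0 + 3079.3 i$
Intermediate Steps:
$A{\left(j \right)} = 338 \sqrt{j}$ ($A{\left(j \right)} = 2 \cdot 169 \sqrt{j} = 338 \sqrt{j}$)
$\left(d + A{\left(-83 \right)}\right) + 23514 = \left(-8080 + 338 \sqrt{-83}\right) + 23514 = \left(-8080 + 338 i \sqrt{83}\right) + 23514 = 15434 + 338 i \sqrt{83}$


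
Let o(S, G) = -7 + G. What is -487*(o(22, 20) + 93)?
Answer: -51622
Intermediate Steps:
-487*(o(22, 20) + 93) = -487*((-7 + 20) + 93) = -487*(13 + 93) = -487*106 = -51622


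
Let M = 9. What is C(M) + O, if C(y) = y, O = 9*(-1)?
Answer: 0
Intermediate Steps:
O = -9
C(M) + O = 9 - 9 = 0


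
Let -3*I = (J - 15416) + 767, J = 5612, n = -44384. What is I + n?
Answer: -124115/3 ≈ -41372.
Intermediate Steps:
I = 9037/3 (I = -((5612 - 15416) + 767)/3 = -(-9804 + 767)/3 = -⅓*(-9037) = 9037/3 ≈ 3012.3)
I + n = 9037/3 - 44384 = -124115/3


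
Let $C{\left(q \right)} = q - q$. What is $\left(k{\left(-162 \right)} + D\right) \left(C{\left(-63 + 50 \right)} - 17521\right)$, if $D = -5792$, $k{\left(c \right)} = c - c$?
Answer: $101481632$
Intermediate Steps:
$k{\left(c \right)} = 0$
$C{\left(q \right)} = 0$
$\left(k{\left(-162 \right)} + D\right) \left(C{\left(-63 + 50 \right)} - 17521\right) = \left(0 - 5792\right) \left(0 - 17521\right) = \left(-5792\right) \left(-17521\right) = 101481632$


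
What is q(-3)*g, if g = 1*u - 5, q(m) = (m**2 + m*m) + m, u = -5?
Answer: -150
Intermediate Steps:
q(m) = m + 2*m**2 (q(m) = (m**2 + m**2) + m = 2*m**2 + m = m + 2*m**2)
g = -10 (g = 1*(-5) - 5 = -5 - 5 = -10)
q(-3)*g = -3*(1 + 2*(-3))*(-10) = -3*(1 - 6)*(-10) = -3*(-5)*(-10) = 15*(-10) = -150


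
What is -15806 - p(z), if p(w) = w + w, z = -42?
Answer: -15722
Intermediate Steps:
p(w) = 2*w
-15806 - p(z) = -15806 - 2*(-42) = -15806 - 1*(-84) = -15806 + 84 = -15722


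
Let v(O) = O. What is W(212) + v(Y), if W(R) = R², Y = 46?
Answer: 44990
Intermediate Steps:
W(212) + v(Y) = 212² + 46 = 44944 + 46 = 44990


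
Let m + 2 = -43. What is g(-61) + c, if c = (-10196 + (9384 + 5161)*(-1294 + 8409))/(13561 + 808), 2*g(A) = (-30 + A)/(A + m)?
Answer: 21938533127/3046228 ≈ 7201.9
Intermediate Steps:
m = -45 (m = -2 - 43 = -45)
g(A) = (-30 + A)/(2*(-45 + A)) (g(A) = ((-30 + A)/(A - 45))/2 = ((-30 + A)/(-45 + A))/2 = (-30 + A)/(2*(-45 + A)))
c = 103477479/14369 (c = (-10196 + 14545*7115)/14369 = (-10196 + 103487675)*(1/14369) = 103477479*(1/14369) = 103477479/14369 ≈ 7201.4)
g(-61) + c = (-30 - 61)/(2*(-45 - 61)) + 103477479/14369 = (½)*(-91)/(-106) + 103477479/14369 = (½)*(-1/106)*(-91) + 103477479/14369 = 91/212 + 103477479/14369 = 21938533127/3046228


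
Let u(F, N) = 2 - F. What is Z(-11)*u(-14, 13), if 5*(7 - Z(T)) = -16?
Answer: 816/5 ≈ 163.20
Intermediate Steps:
Z(T) = 51/5 (Z(T) = 7 - ⅕*(-16) = 7 + 16/5 = 51/5)
Z(-11)*u(-14, 13) = 51*(2 - 1*(-14))/5 = 51*(2 + 14)/5 = (51/5)*16 = 816/5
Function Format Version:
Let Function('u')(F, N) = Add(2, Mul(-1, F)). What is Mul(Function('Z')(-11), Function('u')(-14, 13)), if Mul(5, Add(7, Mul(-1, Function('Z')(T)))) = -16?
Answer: Rational(816, 5) ≈ 163.20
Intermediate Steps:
Function('Z')(T) = Rational(51, 5) (Function('Z')(T) = Add(7, Mul(Rational(-1, 5), -16)) = Add(7, Rational(16, 5)) = Rational(51, 5))
Mul(Function('Z')(-11), Function('u')(-14, 13)) = Mul(Rational(51, 5), Add(2, Mul(-1, -14))) = Mul(Rational(51, 5), Add(2, 14)) = Mul(Rational(51, 5), 16) = Rational(816, 5)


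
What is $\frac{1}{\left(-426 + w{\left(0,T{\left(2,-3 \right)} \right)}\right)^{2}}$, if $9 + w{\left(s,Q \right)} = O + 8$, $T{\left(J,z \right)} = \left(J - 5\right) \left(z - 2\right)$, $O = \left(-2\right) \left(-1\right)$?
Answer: $\frac{1}{180625} \approx 5.5363 \cdot 10^{-6}$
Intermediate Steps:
$O = 2$
$T{\left(J,z \right)} = \left(-5 + J\right) \left(-2 + z\right)$
$w{\left(s,Q \right)} = 1$ ($w{\left(s,Q \right)} = -9 + \left(2 + 8\right) = -9 + 10 = 1$)
$\frac{1}{\left(-426 + w{\left(0,T{\left(2,-3 \right)} \right)}\right)^{2}} = \frac{1}{\left(-426 + 1\right)^{2}} = \frac{1}{\left(-425\right)^{2}} = \frac{1}{180625}$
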